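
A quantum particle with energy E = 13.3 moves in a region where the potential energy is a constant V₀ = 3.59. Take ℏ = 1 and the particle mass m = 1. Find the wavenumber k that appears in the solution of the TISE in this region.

k = 4.41

With E > V₀ the solution is oscillatory, ψ ∝ e^{±ikx} with k = √(2m(E − V₀))/ℏ.
k = √(2 × 1 × 9.71) = 4.407.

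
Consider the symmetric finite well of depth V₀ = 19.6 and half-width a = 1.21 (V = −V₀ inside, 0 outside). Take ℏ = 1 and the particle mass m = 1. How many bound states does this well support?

The dimensionless depth is z₀ = a√(2mV₀)/ℏ = 1.21 × √(39.20) = 7.576.
The even/odd transcendental equations gain one root per π/2 in z₀, giving N = 1 + ⌊2z₀/π⌋ = 1 + ⌊4.823⌋ = 5.

N = 5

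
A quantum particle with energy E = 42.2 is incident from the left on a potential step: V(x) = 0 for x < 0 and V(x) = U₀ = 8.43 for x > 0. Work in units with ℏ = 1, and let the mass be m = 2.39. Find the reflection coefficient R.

R = 0.00310

On each side the TISE gives plane waves with k = √(2m(E − V))/ℏ: k₁ = √(2·2.39·42.2) = 14.20, k₂ = √(2·2.39·33.77) = 12.71.
Continuity of ψ and ψ′ at the step yields the reflection amplitude r = (k₁ − k₂)/(k₁ + k₂) = 0.05565; thus R = |r|² = 0.003097, T = 0.9969.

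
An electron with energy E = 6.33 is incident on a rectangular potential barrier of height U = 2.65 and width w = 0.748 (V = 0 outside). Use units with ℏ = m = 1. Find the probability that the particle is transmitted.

T = 0.943

E > U: inside the barrier k₂ = √(2m(E − U))/ℏ = 2.713, k₂w = 2.029.
Matching at both interfaces gives T⁻¹ = 1 + U² sin²(k₂w) / [4E(E − U)] = 1.061, hence T = 0.943.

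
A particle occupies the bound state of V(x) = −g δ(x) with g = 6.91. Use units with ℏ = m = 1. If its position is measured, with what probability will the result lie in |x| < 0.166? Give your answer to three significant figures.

P = 0.899

The normalised bound state is ψ = √κ e^{−κ|x|} with κ = mg/ℏ² = 6.910.
P(|x| < d) = ∫_{−d}^{d} κ e^{−2κ|x|} dx = 1 − e^{−2κd} = 1 − e^{−2.294} = 0.8991.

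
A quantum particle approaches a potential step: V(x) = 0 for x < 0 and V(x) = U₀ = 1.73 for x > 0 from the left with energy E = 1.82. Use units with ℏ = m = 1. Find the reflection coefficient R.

R = 0.405

The wavenumbers are k₁ = √(2mE)/ℏ = 1.908 on the left and k₂ = √(2m(E − U₀))/ℏ = 0.4243 on the right.
Continuity of ψ and ψ′ at the step yields the reflection amplitude r = (k₁ − k₂)/(k₁ + k₂) = 0.6362; thus R = |r|² = 0.4047, T = 0.5953.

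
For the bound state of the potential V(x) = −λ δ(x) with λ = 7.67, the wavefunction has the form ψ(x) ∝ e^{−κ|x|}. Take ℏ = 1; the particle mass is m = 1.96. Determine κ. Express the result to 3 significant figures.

Integrate −(ℏ²/2m)ψ'' − λδ(x)ψ = Eψ from −ε to +ε: the ψ'' term gives ψ'(0⁺) − ψ'(0⁻) and the δ term gives −(2mλ/ℏ²)ψ(0).
With ψ ∝ e^{−κ|x|} this yields −2κ = −2mλ/ℏ², so κ = mλ/ℏ² = 15.03.

κ = 15.0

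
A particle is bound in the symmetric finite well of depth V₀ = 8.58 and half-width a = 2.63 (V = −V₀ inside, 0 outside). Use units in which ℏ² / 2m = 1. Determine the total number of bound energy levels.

The dimensionless depth is z₀ = a√(2mV₀)/ℏ = 2.63 × √(8.580) = 7.704.
The even/odd transcendental equations gain one root per π/2 in z₀, giving N = 1 + ⌊2z₀/π⌋ = 1 + ⌊4.904⌋ = 5.

N = 5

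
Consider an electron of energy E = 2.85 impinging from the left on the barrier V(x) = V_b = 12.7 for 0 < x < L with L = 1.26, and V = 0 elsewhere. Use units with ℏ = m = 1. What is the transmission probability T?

T = 0.0000387

Since E < V_b the interior solution is evanescent with decay constant κ = √(2m(V_b − E))/ℏ = 4.438.
κL = 5.592, sinh(κL) = 134.2.
The exact tunnelling result is T⁻¹ = 1 + V_b² sinh²(κL) / [4E(V_b − E)] = 25870, so T = 0.0000387.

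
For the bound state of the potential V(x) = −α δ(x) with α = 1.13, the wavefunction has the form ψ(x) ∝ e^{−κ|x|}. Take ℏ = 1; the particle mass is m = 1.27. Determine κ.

κ = 1.44

Integrating the TISE across x = 0 gives the cusp condition ψ'(0⁺) − ψ'(0⁻) = −(2mα/ℏ²)ψ(0).
With ψ ∝ e^{−κ|x|} this yields −2κ = −2mα/ℏ², so κ = mα/ℏ² = 1.435.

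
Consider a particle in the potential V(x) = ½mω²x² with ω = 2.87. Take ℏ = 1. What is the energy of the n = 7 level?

Using E_n = (n + ½)ℏω: E_7 = 7.5 × 2.87 = 21.53.

E = 21.5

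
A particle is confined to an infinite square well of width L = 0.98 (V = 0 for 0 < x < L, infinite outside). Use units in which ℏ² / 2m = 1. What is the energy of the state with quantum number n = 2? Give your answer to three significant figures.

Requiring ψ(0) = ψ(L) = 0 quantises k = nπ/L, hence E_n = ℏ²k²/2m = n²π²ℏ²/(2mL²).
E_2 = 2² × π² / (2 × 0.5 × 0.98²) = 41.11.

E = 41.1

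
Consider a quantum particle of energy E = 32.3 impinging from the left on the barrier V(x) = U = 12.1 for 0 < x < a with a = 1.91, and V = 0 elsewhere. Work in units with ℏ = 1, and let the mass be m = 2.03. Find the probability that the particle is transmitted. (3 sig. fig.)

T = 0.947

E > U: inside the barrier k₂ = √(2m(E − U))/ℏ = 9.056, k₂a = 17.30.
T = [1 + U² sin²(k₂a) / (4E(E − U))]⁻¹ = 1/1.056 = 0.947.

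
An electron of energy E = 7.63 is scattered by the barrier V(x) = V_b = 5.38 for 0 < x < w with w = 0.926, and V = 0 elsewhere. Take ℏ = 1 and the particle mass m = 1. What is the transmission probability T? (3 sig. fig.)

T = 0.736

Above the barrier the interior wavenumber is k₂ = √(2m(E − V_b))/ℏ = 2.121, giving phase k₂w = 1.964.
Matching at both interfaces gives T⁻¹ = 1 + V_b² sin²(k₂w) / [4E(E − V_b)] = 1.360, hence T = 0.736.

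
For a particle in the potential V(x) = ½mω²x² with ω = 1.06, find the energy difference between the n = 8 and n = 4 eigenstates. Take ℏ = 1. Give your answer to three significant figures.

E_n = ℏω(n + ½), so ΔE = (8 − 4) ℏω = 4 × 1.06 = 4.240.

ΔE = 4.24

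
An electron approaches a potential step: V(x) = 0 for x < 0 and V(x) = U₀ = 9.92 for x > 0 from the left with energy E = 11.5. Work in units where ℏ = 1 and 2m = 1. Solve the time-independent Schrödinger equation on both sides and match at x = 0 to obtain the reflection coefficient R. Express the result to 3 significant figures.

On each side the TISE gives plane waves with k = √(2m(E − V))/ℏ: k₁ = √(2·½·11.5) = 3.391, k₂ = √(2·½·1.58) = 1.257.
Matching ψ and ψ′ at x = 0 gives r = (k₁ − k₂)/(k₁ + k₂), so R = r² = 0.2108 and T = 1 − R = 0.7892.

R = 0.211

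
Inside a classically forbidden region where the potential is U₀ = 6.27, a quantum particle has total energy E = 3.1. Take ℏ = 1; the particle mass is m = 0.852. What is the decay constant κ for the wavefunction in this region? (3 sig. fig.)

Since E < U₀ the TISE in this region is ψ'' = κ²ψ with κ = √(2m(U₀ − E))/ℏ.
κ = √(2 × 0.852 × 3.17) = 2.324.

κ = 2.32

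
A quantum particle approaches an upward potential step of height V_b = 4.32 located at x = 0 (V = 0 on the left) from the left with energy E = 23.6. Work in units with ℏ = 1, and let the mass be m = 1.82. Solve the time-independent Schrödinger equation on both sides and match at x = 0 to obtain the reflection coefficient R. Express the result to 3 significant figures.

On each side the TISE gives plane waves with k = √(2m(E − V))/ℏ: k₁ = √(2·1.82·23.6) = 9.268, k₂ = √(2·1.82·19.28) = 8.377.
Matching ψ and ψ′ at x = 0 gives r = (k₁ − k₂)/(k₁ + k₂), so R = r² = 0.002550 and T = 1 − R = 0.9974.

R = 0.00255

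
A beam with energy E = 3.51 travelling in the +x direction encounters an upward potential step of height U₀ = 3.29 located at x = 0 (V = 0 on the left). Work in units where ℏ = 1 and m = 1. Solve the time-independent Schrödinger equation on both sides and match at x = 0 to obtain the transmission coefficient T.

T = 0.641

On each side the TISE gives plane waves with k = √(2m(E − V))/ℏ: k₁ = √(2·1·3.51) = 2.650, k₂ = √(2·1·0.22) = 0.6633.
Continuity of ψ and ψ′ at the step yields the reflection amplitude r = (k₁ − k₂)/(k₁ + k₂) = 0.5995; thus R = |r|² = 0.3595, T = 0.6405.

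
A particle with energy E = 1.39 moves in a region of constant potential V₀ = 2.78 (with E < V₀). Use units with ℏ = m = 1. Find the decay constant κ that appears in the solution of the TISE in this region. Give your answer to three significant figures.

κ = 1.67

Since E < V₀ the TISE in this region is ψ'' = κ²ψ with κ = √(2m(V₀ − E))/ℏ.
κ = √(2 × 1 × 1.39) = 1.667.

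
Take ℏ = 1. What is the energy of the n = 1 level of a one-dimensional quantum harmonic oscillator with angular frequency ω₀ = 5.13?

E = 7.70

Using E_n = (n + ½)ℏω₀: E_1 = 1.5 × 5.13 = 7.695.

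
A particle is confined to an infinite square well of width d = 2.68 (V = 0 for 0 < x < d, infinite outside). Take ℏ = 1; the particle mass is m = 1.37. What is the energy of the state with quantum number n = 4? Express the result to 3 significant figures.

E = 8.02

Requiring ψ(0) = ψ(d) = 0 quantises k = nπ/d, hence E_n = ℏ²k²/2m = n²π²ℏ²/(2md²).
E_4 = 4² × π² / (2 × 1.37 × 2.68²) = 8.024.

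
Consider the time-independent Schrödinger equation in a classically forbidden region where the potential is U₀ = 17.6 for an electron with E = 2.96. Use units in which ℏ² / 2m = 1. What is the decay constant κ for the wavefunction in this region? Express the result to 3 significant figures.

κ = 3.83

Since E < U₀ the TISE in this region is ψ'' = κ²ψ with κ = √(2m(U₀ − E))/ℏ.
κ = √(2 × 0.5 × 14.64) = 3.826.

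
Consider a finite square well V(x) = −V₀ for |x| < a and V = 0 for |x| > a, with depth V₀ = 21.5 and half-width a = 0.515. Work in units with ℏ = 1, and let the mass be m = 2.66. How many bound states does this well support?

N = 4

Define the well-strength parameter z₀ = (a/ℏ)√(2mV₀) = 0.515 × √(2·2.66·21.5) = 5.508.
A new bound state (alternating even/odd) appears each time z₀ passes a multiple of π/2, so N = ⌊2z₀/π⌋ + 1 = ⌊3.506⌋ + 1 = 4.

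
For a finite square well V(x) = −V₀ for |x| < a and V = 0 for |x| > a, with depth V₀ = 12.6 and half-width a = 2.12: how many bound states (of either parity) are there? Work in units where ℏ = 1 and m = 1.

N = 7

Define the well-strength parameter z₀ = (a/ℏ)√(2mV₀) = 2.12 × √(2·1·12.6) = 10.64.
A new bound state (alternating even/odd) appears each time z₀ passes a multiple of π/2, so N = ⌊2z₀/π⌋ + 1 = ⌊6.775⌋ + 1 = 7.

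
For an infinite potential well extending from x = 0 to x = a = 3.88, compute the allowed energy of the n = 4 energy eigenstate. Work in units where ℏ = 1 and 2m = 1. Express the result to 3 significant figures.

Requiring ψ(0) = ψ(a) = 0 quantises k = nπ/a, hence E_n = ℏ²k²/2m = n²π²ℏ²/(2ma²).
E_4 = 4² × π² / (2 × 0.5 × 3.88²) = 10.49.

E = 10.5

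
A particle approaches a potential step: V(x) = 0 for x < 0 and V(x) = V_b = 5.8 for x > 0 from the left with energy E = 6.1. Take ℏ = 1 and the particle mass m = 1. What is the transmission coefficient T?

On each side the TISE gives plane waves with k = √(2m(E − V))/ℏ: k₁ = √(2·1·6.1) = 3.493, k₂ = √(2·1·0.3) = 0.7746.
Continuity of ψ and ψ′ at the step yields the reflection amplitude r = (k₁ − k₂)/(k₁ + k₂) = 0.6370; thus R = |r|² = 0.4057, T = 0.5943.

T = 0.594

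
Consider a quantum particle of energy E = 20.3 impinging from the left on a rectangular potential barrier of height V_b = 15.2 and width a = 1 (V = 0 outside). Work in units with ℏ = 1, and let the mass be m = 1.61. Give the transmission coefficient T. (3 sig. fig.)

E > V_b: inside the barrier k₂ = √(2m(E − V_b))/ℏ = 4.052, k₂a = 4.052.
Matching at both interfaces gives T⁻¹ = 1 + V_b² sin²(k₂a) / [4E(E − V_b)] = 1.348, hence T = 0.742.

T = 0.742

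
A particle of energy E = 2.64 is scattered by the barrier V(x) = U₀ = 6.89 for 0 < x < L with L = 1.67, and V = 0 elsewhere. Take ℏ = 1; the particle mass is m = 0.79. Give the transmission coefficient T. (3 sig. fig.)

T = 0.000659

E < U₀: inside the barrier ψ ∝ e^{±κx} with κ = √(2m(U₀ − E))/ℏ = 2.591.
κL = 4.328, sinh(κL) = 37.87.
The exact tunnelling result is T⁻¹ = 1 + U₀² sinh²(κL) / [4E(U₀ − E)] = 1518, so T = 0.000659.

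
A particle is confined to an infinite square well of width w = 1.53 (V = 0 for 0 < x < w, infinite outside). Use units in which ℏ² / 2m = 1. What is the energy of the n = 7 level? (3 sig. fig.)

E = 207

The infinite-well eigenfunctions ψ_n = √(2/w) sin(nπx/w) vanish at both walls, giving E_n = n²π²ℏ²/(2mw²).
E_7 = 7² × π² / (2 × 0.5 × 1.53²) = 206.6.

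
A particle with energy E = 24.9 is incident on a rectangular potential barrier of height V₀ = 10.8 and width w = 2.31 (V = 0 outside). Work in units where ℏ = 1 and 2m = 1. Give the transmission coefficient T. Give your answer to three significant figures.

T = 0.963

Above the barrier the interior wavenumber is k₂ = √(2m(E − V₀))/ℏ = 3.755, giving phase k₂w = 8.674.
Matching at both interfaces gives T⁻¹ = 1 + V₀² sin²(k₂w) / [4E(E − V₀)] = 1.039, hence T = 0.963.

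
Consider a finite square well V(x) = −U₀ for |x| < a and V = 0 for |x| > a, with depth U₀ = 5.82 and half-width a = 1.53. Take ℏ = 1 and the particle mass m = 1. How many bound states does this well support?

N = 4

Define the well-strength parameter z₀ = (a/ℏ)√(2mU₀) = 1.53 × √(2·1·5.82) = 5.220.
The even/odd transcendental equations gain one root per π/2 in z₀, giving N = 1 + ⌊2z₀/π⌋ = 1 + ⌊3.323⌋ = 4.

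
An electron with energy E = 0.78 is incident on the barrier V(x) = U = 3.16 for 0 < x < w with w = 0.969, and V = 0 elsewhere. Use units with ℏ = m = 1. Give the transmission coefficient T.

Since E < U the interior solution is evanescent with decay constant κ = √(2m(U − E))/ℏ = 2.182.
κw = 2.114, sinh(κw) = 4.081.
Matching ψ, ψ′ at both faces gives T = [1 + U² sinh²(κw) / (4E(U − E))]⁻¹ = 1/23.39 = 0.0427.

T = 0.0427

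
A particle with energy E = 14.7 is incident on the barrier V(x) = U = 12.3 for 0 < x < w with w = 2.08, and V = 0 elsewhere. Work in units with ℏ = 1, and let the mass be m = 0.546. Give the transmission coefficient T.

E > U: inside the barrier k₂ = √(2m(E − U))/ℏ = 1.619, k₂w = 3.367.
T = [1 + U² sin²(k₂w) / (4E(E − U))]⁻¹ = 1/1.054 = 0.949.

T = 0.949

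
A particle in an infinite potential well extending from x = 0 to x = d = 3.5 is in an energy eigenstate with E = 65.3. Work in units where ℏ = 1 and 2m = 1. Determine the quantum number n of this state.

From E_n = n²π²ℏ²/(2md²) invert to n = √(2md²E)/(πℏ).
n = (3.5/π) × √(2 × 0.5 × 65.3) = 9.003 → n = 9.

n = 9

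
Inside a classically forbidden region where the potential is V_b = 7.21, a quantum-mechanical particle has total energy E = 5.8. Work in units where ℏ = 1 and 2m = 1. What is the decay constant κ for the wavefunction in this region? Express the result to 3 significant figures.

Since E < V_b the TISE in this region is ψ'' = κ²ψ with κ = √(2m(V_b − E))/ℏ.
κ = √(2 × 0.5 × 1.41) = 1.187.

κ = 1.19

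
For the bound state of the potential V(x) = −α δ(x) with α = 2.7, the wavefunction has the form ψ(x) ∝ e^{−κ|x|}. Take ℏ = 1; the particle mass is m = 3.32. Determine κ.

Integrating the TISE across x = 0 gives the cusp condition ψ'(0⁺) − ψ'(0⁻) = −(2mα/ℏ²)ψ(0).
With ψ ∝ e^{−κ|x|} this yields −2κ = −2mα/ℏ², so κ = mα/ℏ² = 8.964.

κ = 8.96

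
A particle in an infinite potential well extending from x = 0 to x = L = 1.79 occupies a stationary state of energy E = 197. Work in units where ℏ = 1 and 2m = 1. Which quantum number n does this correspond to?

n = 8

From E_n = n²π²ℏ²/(2mL²) invert to n = √(2mL²E)/(πℏ).
n = (1.79/π) × √(2 × 0.5 × 197) = 7.997 → n = 8.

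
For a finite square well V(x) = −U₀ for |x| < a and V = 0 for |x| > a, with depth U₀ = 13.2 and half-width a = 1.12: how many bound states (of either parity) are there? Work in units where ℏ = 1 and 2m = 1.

N = 3

Define the well-strength parameter z₀ = (a/ℏ)√(2mU₀) = 1.12 × √(2·0.5·13.2) = 4.069.
The even/odd transcendental equations gain one root per π/2 in z₀, giving N = 1 + ⌊2z₀/π⌋ = 1 + ⌊2.591⌋ = 3.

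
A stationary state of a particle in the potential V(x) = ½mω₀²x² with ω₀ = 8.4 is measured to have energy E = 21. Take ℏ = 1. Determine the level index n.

n = 2

Invert E_n = (n + ½)ℏω₀: n = E/ℏω₀ − ½ = 2.000, so n = 2.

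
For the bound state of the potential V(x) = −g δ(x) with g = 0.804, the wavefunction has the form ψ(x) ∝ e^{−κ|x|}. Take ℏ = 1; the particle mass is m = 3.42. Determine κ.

Integrating the TISE across x = 0 gives the cusp condition ψ'(0⁺) − ψ'(0⁻) = −(2mg/ℏ²)ψ(0).
With ψ ∝ e^{−κ|x|} this yields −2κ = −2mg/ℏ², so κ = mg/ℏ² = 2.750.

κ = 2.75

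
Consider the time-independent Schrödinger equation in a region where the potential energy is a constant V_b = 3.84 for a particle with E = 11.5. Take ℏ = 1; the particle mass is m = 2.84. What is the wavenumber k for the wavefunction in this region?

With E > V_b the solution is oscillatory, ψ ∝ e^{±ikx} with k = √(2m(E − V_b))/ℏ.
k = √(2 × 2.84 × 7.66) = 6.596.

k = 6.60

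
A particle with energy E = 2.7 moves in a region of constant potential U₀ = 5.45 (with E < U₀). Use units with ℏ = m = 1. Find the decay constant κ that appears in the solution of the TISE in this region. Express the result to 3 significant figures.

κ = 2.35

Since E < U₀ the TISE in this region is ψ'' = κ²ψ with κ = √(2m(U₀ − E))/ℏ.
κ = √(2 × 1 × 2.75) = 2.345.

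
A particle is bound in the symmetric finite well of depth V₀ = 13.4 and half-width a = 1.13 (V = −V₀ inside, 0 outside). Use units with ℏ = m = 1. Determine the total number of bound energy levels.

N = 4

Define the well-strength parameter z₀ = (a/ℏ)√(2mV₀) = 1.13 × √(2·1·13.4) = 5.850.
The even/odd transcendental equations gain one root per π/2 in z₀, giving N = 1 + ⌊2z₀/π⌋ = 1 + ⌊3.724⌋ = 4.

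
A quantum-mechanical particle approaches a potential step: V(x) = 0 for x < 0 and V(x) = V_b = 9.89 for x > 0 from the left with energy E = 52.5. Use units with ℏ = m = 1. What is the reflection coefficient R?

On each side the TISE gives plane waves with k = √(2m(E − V))/ℏ: k₁ = √(2·1·52.5) = 10.25, k₂ = √(2·1·42.61) = 9.231.
Matching ψ and ψ′ at x = 0 gives r = (k₁ − k₂)/(k₁ + k₂), so R = r² = 0.002718 and T = 1 − R = 0.9973.

R = 0.00272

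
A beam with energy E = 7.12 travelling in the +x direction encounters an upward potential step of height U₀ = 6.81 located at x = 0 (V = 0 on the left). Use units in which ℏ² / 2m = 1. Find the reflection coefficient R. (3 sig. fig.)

R = 0.429

On each side the TISE gives plane waves with k = √(2m(E − V))/ℏ: k₁ = √(2·½·7.12) = 2.668, k₂ = √(2·½·0.31) = 0.5568.
Matching ψ and ψ′ at x = 0 gives r = (k₁ − k₂)/(k₁ + k₂), so R = r² = 0.4287 and T = 1 − R = 0.5713.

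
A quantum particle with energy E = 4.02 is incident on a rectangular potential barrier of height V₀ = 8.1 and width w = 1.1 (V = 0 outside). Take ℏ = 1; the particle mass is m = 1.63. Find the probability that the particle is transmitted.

T = 0.00131

Since E < V₀ the interior solution is evanescent with decay constant κ = √(2m(V₀ − E))/ℏ = 3.647.
κw = 4.012, sinh(κw) = 27.61.
Matching ψ, ψ′ at both faces gives T = [1 + V₀² sinh²(κw) / (4E(V₀ − E))]⁻¹ = 1/763.5 = 0.00131.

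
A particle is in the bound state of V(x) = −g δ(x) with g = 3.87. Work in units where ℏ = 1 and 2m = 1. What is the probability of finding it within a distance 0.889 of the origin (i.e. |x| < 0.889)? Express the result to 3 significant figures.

P = 0.968

The normalised bound state is ψ = √κ e^{−κ|x|} with κ = mg/ℏ² = 1.935.
P(|x| < d) = ∫_{−d}^{d} κ e^{−2κ|x|} dx = 1 − e^{−2κd} = 1 − e^{−3.440} = 0.9679.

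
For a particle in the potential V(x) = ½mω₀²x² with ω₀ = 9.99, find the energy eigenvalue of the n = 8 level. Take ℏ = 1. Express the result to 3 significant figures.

E = 84.9

Using E_n = (n + ½)ℏω₀: E_8 = 8.5 × 9.99 = 84.92.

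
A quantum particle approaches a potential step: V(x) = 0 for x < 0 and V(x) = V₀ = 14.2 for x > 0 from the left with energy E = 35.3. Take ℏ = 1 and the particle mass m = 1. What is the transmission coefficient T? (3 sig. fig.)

The wavenumbers are k₁ = √(2mE)/ℏ = 8.402 on the left and k₂ = √(2m(E − V₀))/ℏ = 6.496 on the right.
Continuity of ψ and ψ′ at the step yields the reflection amplitude r = (k₁ − k₂)/(k₁ + k₂) = 0.1279; thus R = |r|² = 0.01637, T = 0.9836.

T = 0.984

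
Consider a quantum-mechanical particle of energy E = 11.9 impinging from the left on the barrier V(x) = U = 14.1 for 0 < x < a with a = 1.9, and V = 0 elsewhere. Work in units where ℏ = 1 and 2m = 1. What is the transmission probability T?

T = 0.00751

E < U: inside the barrier ψ ∝ e^{±κx} with κ = √(2m(U − E))/ℏ = 1.483.
κa = 2.818, sinh(κa) = 8.343.
The exact tunnelling result is T⁻¹ = 1 + U² sinh²(κa) / [4E(U − E)] = 133.1, so T = 0.00751.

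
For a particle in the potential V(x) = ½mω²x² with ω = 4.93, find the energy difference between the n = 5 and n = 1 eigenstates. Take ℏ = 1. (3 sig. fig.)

ΔE = 19.7

E_n = ℏω(n + ½), so ΔE = (5 − 1) ℏω = 4 × 4.93 = 19.72.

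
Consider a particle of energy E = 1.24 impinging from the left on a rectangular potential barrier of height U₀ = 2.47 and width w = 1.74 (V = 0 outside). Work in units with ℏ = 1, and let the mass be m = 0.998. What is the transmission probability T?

E < U₀: inside the barrier ψ ∝ e^{±κx} with κ = √(2m(U₀ − E))/ℏ = 1.567.
κw = 2.726, sinh(κw) = 7.606.
The exact tunnelling result is T⁻¹ = 1 + U₀² sinh²(κw) / [4E(U₀ − E)] = 58.85, so T = 0.0170.

T = 0.0170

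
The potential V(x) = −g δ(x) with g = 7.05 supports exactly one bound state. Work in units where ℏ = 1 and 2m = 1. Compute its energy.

E = -12.4

For x ≠ 0 the bound state is ψ ∝ e^{−κ|x|}; integrating the TISE across the delta gives the cusp condition 2κ = 2mg/ℏ², so κ = 3.525.
Then E = −ℏ²κ²/(2m) = −mg²/(2ℏ²) = -12.43.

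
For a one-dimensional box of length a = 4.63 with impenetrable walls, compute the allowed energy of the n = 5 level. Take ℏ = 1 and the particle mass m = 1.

E = 5.76

Requiring ψ(0) = ψ(a) = 0 quantises k = nπ/a, hence E_n = ℏ²k²/2m = n²π²ℏ²/(2ma²).
E_5 = 5² × π² / (2 × 1 × 4.63²) = 5.755.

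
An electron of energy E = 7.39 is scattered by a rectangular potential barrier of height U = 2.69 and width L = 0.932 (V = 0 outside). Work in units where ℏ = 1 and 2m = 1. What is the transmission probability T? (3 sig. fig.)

Above the barrier the interior wavenumber is k₂ = √(2m(E − U))/ℏ = 2.168, giving phase k₂L = 2.021.
Matching at both interfaces gives T⁻¹ = 1 + U² sin²(k₂L) / [4E(E − U)] = 1.042, hence T = 0.959.

T = 0.959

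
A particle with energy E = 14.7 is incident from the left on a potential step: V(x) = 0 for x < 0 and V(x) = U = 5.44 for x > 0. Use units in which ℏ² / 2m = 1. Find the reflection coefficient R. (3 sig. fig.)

On each side the TISE gives plane waves with k = √(2m(E − V))/ℏ: k₁ = √(2·½·14.7) = 3.834, k₂ = √(2·½·9.26) = 3.043.
Continuity of ψ and ψ′ at the step yields the reflection amplitude r = (k₁ − k₂)/(k₁ + k₂) = 0.1150; thus R = |r|² = 0.01323, T = 0.9868.

R = 0.0132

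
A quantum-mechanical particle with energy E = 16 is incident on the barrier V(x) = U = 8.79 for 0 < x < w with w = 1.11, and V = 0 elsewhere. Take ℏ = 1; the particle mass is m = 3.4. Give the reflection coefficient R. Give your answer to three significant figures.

Above the barrier the interior wavenumber is k₂ = √(2m(E − U))/ℏ = 7.002, giving phase k₂w = 7.772.
Matching at both interfaces gives T⁻¹ = 1 + U² sin²(k₂w) / [4E(E − U)] = 1.166, hence T = 0.857.
R = 1 − T = 0.143.

R = 0.143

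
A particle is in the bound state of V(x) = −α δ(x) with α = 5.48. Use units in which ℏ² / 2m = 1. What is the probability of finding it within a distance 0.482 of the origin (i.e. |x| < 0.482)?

The normalised bound state is ψ = √κ e^{−κ|x|} with κ = mα/ℏ² = 2.740.
P(|x| < d) = ∫_{−d}^{d} κ e^{−2κ|x|} dx = 1 − e^{−2κd} = 1 − e^{−2.641} = 0.9287.

P = 0.929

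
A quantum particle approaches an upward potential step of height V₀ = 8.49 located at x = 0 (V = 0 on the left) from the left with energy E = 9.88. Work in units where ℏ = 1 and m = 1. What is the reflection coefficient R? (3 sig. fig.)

On each side the TISE gives plane waves with k = √(2m(E − V))/ℏ: k₁ = √(2·1·9.88) = 4.445, k₂ = √(2·1·1.39) = 1.667.
Continuity of ψ and ψ′ at the step yields the reflection amplitude r = (k₁ − k₂)/(k₁ + k₂) = 0.4545; thus R = |r|² = 0.2065, T = 0.7935.

R = 0.207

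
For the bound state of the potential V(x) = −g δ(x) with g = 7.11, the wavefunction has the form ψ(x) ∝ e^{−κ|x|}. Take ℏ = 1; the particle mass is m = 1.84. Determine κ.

κ = 13.1

Integrating the TISE across x = 0 gives the cusp condition ψ'(0⁺) − ψ'(0⁻) = −(2mg/ℏ²)ψ(0).
With ψ ∝ e^{−κ|x|} this yields −2κ = −2mg/ℏ², so κ = mg/ℏ² = 13.08.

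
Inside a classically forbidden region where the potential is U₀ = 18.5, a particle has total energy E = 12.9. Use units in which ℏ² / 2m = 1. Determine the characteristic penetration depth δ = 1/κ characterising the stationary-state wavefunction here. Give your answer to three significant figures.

δ = 0.423

Since E < U₀ the TISE in this region is ψ'' = κ²ψ with κ = √(2m(U₀ − E))/ℏ.
κ = √(2 × 0.5 × 5.6) = 2.366. The penetration depth is δ = 1/κ = 0.423.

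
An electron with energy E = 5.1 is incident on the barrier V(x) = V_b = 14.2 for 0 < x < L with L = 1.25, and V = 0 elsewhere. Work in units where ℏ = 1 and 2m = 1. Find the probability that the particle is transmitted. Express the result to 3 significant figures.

E < V_b: inside the barrier ψ ∝ e^{±κx} with κ = √(2m(V_b − E))/ℏ = 3.017.
κL = 3.771, sinh(κL) = 21.70.
Matching ψ, ψ′ at both faces gives T = [1 + V_b² sinh²(κL) / (4E(V_b − E))]⁻¹ = 1/512.3 = 0.00195.

T = 0.00195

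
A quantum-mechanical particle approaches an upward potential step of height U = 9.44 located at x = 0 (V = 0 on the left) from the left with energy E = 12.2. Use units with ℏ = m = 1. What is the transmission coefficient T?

T = 0.874

On each side the TISE gives plane waves with k = √(2m(E − V))/ℏ: k₁ = √(2·1·12.2) = 4.940, k₂ = √(2·1·2.76) = 2.349.
Continuity of ψ and ψ′ at the step yields the reflection amplitude r = (k₁ − k₂)/(k₁ + k₂) = 0.3553; thus R = |r|² = 0.1263, T = 0.8737.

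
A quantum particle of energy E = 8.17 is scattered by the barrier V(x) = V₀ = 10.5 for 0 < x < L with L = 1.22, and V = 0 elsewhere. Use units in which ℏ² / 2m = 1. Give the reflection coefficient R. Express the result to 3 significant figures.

E < V₀: inside the barrier ψ ∝ e^{±κx} with κ = √(2m(V₀ − E))/ℏ = 1.526.
κL = 1.862, sinh(κL) = 3.141.
Matching ψ, ψ′ at both faces gives T = [1 + V₀² sinh²(κL) / (4E(V₀ − E))]⁻¹ = 1/15.29 = 0.0654.
R = 1 − T = 0.935.

R = 0.935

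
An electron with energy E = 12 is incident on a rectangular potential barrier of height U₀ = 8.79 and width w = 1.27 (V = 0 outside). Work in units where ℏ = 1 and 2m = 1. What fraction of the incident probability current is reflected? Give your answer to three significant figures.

R = 0.225

Above the barrier the interior wavenumber is k₂ = √(2m(E − U₀))/ℏ = 1.792, giving phase k₂w = 2.275.
Matching at both interfaces gives T⁻¹ = 1 + U₀² sin²(k₂w) / [4E(E − U₀)] = 1.291, hence T = 0.775.
R = 1 − T = 0.225.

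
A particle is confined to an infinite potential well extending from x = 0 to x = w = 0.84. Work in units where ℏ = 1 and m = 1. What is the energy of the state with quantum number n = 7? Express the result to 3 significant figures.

The infinite-well eigenfunctions ψ_n = √(2/w) sin(nπx/w) vanish at both walls, giving E_n = n²π²ℏ²/(2mw²).
E_7 = 7² × π² / (2 × 1 × 0.84²) = 342.7.

E = 343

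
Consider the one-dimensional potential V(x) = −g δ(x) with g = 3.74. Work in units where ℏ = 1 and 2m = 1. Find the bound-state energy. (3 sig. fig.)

For x ≠ 0 the bound state is ψ ∝ e^{−κ|x|}; integrating the TISE across the delta gives the cusp condition 2κ = 2mg/ℏ², so κ = 1.870.
Then E = −ℏ²κ²/(2m) = −mg²/(2ℏ²) = -3.497.

E = -3.50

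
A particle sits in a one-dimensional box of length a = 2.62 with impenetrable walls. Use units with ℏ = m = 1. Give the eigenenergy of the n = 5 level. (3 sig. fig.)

Requiring ψ(0) = ψ(a) = 0 quantises k = nπ/a, hence E_n = ℏ²k²/2m = n²π²ℏ²/(2ma²).
E_5 = 5² × π² / (2 × 1 × 2.62²) = 17.97.

E = 18.0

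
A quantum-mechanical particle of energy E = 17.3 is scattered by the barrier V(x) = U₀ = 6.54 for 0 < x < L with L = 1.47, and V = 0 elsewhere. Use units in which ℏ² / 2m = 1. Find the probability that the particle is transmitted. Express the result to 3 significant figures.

T = 0.946

E > U₀: inside the barrier k₂ = √(2m(E − U₀))/ℏ = 3.280, k₂L = 4.822.
T = [1 + U₀² sin²(k₂L) / (4E(E − U₀))]⁻¹ = 1/1.057 = 0.946.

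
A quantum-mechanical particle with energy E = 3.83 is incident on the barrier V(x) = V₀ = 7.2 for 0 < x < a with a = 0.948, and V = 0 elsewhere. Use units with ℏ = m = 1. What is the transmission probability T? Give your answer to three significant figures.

Since E < V₀ the interior solution is evanescent with decay constant κ = √(2m(V₀ − E))/ℏ = 2.596.
κa = 2.461, sinh(κa) = 5.816.
Matching ψ, ψ′ at both faces gives T = [1 + V₀² sinh²(κa) / (4E(V₀ − E))]⁻¹ = 1/34.97 = 0.0286.

T = 0.0286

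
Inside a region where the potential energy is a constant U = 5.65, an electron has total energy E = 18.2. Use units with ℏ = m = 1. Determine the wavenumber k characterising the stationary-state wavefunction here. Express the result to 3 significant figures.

k = 5.01

With E > U the solution is oscillatory, ψ ∝ e^{±ikx} with k = √(2m(E − U))/ℏ.
k = √(2 × 1 × 12.55) = 5.010.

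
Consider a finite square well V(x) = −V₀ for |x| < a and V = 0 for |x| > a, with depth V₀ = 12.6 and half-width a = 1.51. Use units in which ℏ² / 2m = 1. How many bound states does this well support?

N = 4

Define the well-strength parameter z₀ = (a/ℏ)√(2mV₀) = 1.51 × √(2·0.5·12.6) = 5.360.
The even/odd transcendental equations gain one root per π/2 in z₀, giving N = 1 + ⌊2z₀/π⌋ = 1 + ⌊3.412⌋ = 4.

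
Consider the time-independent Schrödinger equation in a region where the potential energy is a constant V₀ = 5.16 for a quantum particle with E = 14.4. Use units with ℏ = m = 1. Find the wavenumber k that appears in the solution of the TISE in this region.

k = 4.30

With E > V₀ the solution is oscillatory, ψ ∝ e^{±ikx} with k = √(2m(E − V₀))/ℏ.
k = √(2 × 1 × 9.24) = 4.299.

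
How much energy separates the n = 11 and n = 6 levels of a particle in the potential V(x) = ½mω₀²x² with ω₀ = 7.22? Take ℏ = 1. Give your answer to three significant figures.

ΔE = 36.1

E_n = ℏω₀(n + ½), so ΔE = (11 − 6) ℏω₀ = 5 × 7.22 = 36.10.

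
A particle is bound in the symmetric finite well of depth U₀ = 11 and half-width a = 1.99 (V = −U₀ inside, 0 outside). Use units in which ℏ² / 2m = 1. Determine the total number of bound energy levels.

The dimensionless depth is z₀ = a√(2mU₀)/ℏ = 1.99 × √(11.00) = 6.600.
A new bound state (alternating even/odd) appears each time z₀ passes a multiple of π/2, so N = ⌊2z₀/π⌋ + 1 = ⌊4.202⌋ + 1 = 5.

N = 5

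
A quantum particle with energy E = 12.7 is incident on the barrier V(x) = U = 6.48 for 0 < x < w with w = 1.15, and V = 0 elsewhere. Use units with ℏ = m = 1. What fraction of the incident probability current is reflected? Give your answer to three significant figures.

R = 0.0770

Above the barrier the interior wavenumber is k₂ = √(2m(E − U))/ℏ = 3.527, giving phase k₂w = 4.056.
Matching at both interfaces gives T⁻¹ = 1 + U² sin²(k₂w) / [4E(E − U)] = 1.083, hence T = 0.923.
R = 1 − T = 0.0770.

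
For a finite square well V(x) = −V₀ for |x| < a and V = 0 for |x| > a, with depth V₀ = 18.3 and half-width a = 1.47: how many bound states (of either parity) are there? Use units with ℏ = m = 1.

N = 6

Define the well-strength parameter z₀ = (a/ℏ)√(2mV₀) = 1.47 × √(2·1·18.3) = 8.893.
The even/odd transcendental equations gain one root per π/2 in z₀, giving N = 1 + ⌊2z₀/π⌋ = 1 + ⌊5.662⌋ = 6.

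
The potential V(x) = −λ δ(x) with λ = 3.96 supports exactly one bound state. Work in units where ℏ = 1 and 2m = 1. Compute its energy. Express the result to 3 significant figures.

E = -3.92

For x ≠ 0 the bound state is ψ ∝ e^{−κ|x|}; integrating the TISE across the delta gives the cusp condition 2κ = 2mλ/ℏ², so κ = 1.980.
Then E = −ℏ²κ²/(2m) = −mλ²/(2ℏ²) = -3.920.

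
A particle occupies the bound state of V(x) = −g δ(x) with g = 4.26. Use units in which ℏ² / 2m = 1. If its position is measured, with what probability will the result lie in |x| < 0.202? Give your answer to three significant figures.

The normalised bound state is ψ = √κ e^{−κ|x|} with κ = mg/ℏ² = 2.130.
P(|x| < d) = ∫_{−d}^{d} κ e^{−2κ|x|} dx = 1 − e^{−2κd} = 1 − e^{−0.8605} = 0.5771.

P = 0.577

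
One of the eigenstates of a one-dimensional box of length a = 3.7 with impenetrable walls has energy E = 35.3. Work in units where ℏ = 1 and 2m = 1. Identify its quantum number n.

From E_n = n²π²ℏ²/(2ma²) invert to n = √(2ma²E)/(πℏ).
n = (3.7/π) × √(2 × 0.5 × 35.3) = 6.997 → n = 7.

n = 7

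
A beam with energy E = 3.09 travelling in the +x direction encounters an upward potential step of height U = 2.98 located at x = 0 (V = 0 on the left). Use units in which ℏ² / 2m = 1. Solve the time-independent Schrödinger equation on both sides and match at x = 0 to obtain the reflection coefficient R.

The wavenumbers are k₁ = √(2mE)/ℏ = 1.758 on the left and k₂ = √(2m(E − U))/ℏ = 0.3317 on the right.
Continuity of ψ and ψ′ at the step yields the reflection amplitude r = (k₁ − k₂)/(k₁ + k₂) = 0.6825; thus R = |r|² = 0.4659, T = 0.5341.

R = 0.466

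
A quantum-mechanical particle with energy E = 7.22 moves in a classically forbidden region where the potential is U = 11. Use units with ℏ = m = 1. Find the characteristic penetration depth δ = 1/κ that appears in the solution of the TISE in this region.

Since E < U the TISE in this region is ψ'' = κ²ψ with κ = √(2m(U − E))/ℏ.
κ = √(2 × 1 × 3.78) = 2.750. The penetration depth is δ = 1/κ = 0.364.

δ = 0.364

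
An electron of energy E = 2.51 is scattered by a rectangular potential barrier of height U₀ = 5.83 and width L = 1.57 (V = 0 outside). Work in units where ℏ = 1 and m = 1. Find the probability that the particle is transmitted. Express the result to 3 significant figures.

Since E < U₀ the interior solution is evanescent with decay constant κ = √(2m(U₀ − E))/ℏ = 2.577.
κL = 4.046, sinh(κL) = 28.56.
The exact tunnelling result is T⁻¹ = 1 + U₀² sinh²(κL) / [4E(U₀ − E)] = 833.0, so T = 0.00120.

T = 0.00120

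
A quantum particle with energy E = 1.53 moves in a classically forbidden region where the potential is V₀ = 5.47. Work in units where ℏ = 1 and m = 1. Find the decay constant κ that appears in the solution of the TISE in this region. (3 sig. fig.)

Since E < V₀ the TISE in this region is ψ'' = κ²ψ with κ = √(2m(V₀ − E))/ℏ.
κ = √(2 × 1 × 3.94) = 2.807.

κ = 2.81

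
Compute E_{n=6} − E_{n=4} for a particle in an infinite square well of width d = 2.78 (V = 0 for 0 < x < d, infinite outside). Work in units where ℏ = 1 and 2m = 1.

ΔE = 25.5

E_n = n²π²ℏ²/(2md²), so ΔE = (6² − 4²) π²ℏ²/(2md²).
ΔE = 20 × π² / (2 × 0.5 × 2.78²) = 25.54.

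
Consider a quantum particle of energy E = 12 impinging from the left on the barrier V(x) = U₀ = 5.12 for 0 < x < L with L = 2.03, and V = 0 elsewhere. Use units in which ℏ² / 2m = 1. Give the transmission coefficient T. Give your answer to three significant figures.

E > U₀: inside the barrier k₂ = √(2m(E − U₀))/ℏ = 2.623, k₂L = 5.325.
T = [1 + U₀² sin²(k₂L) / (4E(E − U₀))]⁻¹ = 1/1.053 = 0.950.

T = 0.950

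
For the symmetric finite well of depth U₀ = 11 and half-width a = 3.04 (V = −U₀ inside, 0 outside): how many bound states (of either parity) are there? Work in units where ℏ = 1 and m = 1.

N = 10

The dimensionless depth is z₀ = a√(2mU₀)/ℏ = 3.04 × √(22.00) = 14.26.
A new bound state (alternating even/odd) appears each time z₀ passes a multiple of π/2, so N = ⌊2z₀/π⌋ + 1 = ⌊9.077⌋ + 1 = 10.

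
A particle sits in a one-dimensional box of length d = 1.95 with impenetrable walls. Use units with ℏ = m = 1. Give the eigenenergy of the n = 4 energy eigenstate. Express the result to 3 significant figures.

E = 20.8

Requiring ψ(0) = ψ(d) = 0 quantises k = nπ/d, hence E_n = ℏ²k²/2m = n²π²ℏ²/(2md²).
E_4 = 4² × π² / (2 × 1 × 1.95²) = 20.76.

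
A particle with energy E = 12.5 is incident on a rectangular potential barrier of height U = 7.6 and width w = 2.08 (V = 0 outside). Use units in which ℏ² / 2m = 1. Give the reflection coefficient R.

E > U: inside the barrier k₂ = √(2m(E − U))/ℏ = 2.214, k₂w = 4.604.
T = [1 + U² sin²(k₂w) / (4E(E − U))]⁻¹ = 1/1.233 = 0.811.
R = 1 − T = 0.189.

R = 0.189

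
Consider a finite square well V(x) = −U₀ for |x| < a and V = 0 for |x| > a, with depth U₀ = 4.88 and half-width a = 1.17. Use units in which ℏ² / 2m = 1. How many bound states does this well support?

The dimensionless depth is z₀ = a√(2mU₀)/ℏ = 1.17 × √(4.880) = 2.585.
A new bound state (alternating even/odd) appears each time z₀ passes a multiple of π/2, so N = ⌊2z₀/π⌋ + 1 = ⌊1.645⌋ + 1 = 2.

N = 2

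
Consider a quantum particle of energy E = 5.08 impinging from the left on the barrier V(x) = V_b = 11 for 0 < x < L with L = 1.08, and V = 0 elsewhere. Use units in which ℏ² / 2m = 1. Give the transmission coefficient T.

Since E < V_b the interior solution is evanescent with decay constant κ = √(2m(V_b − E))/ℏ = 2.433.
κL = 2.628, sinh(κL) = 6.885.
The exact tunnelling result is T⁻¹ = 1 + V_b² sinh²(κL) / [4E(V_b − E)] = 48.68, so T = 0.0205.

T = 0.0205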